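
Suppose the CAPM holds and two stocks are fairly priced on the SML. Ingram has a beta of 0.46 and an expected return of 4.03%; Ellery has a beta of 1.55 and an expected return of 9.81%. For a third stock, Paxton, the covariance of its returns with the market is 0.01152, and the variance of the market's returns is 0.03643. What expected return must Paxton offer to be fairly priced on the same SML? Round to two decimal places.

3.27%

MRP = (9.81% − 4.03%) / (1.55 − 0.46) = 5.3028%
R_f = 4.03% − 0.46 × 5.3028% = 1.5907%
β_Paxton = Cov / Var(R_m) = 0.01152 / 0.03643 = 0.3162
E(R_Paxton) = R_f + β × MRP = 1.5907% + 0.3162 × 5.3028% = 3.27%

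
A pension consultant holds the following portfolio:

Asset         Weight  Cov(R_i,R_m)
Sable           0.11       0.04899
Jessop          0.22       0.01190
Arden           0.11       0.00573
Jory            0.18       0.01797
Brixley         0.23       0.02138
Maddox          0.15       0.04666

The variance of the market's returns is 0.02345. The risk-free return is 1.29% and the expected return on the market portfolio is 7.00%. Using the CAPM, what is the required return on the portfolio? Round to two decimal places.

7.08%

β_Sable = 0.04899 / 0.02345 = 2.0891
β_Jessop = 0.01190 / 0.02345 = 0.5075
β_Arden = 0.00573 / 0.02345 = 0.2443
β_Jory = 0.01797 / 0.02345 = 0.7663
β_Brixley = 0.02138 / 0.02345 = 0.9117
β_Maddox = 0.04666 / 0.02345 = 1.9898
β_P = Σ w_i β_i = 0.11×2.0891 + 0.22×0.5075 + 0.11×0.2443 + 0.18×0.7663 + 0.23×0.9117 + 0.15×1.9898 = 1.0144
MRP = 7.00% − 1.29% = 5.71%
E(R_P) = R_f + β_P × MRP = 1.29% + 1.0144 × 5.71% = 7.08%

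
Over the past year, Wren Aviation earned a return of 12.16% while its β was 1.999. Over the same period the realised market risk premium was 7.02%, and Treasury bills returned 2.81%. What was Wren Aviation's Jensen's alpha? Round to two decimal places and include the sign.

-4.68%

CAPM benchmark = R_f + β(R_m − R_f) = 2.81% + 1.999 × 7.02% = 16.84298%
α = actual − benchmark = 12.16% − 16.84298% = -4.68%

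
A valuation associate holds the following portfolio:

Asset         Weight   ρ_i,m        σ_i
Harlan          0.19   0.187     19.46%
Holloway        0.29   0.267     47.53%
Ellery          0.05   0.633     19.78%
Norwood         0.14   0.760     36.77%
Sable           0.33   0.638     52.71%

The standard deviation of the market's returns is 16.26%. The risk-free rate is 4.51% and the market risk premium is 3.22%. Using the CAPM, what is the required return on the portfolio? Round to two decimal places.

β_Harlan = 0.187 × 19.46% / 16.26% = 0.2238
β_Holloway = 0.267 × 47.53% / 16.26% = 0.7805
β_Ellery = 0.633 × 19.78% / 16.26% = 0.7700
β_Norwood = 0.760 × 36.77% / 16.26% = 1.7186
β_Sable = 0.638 × 52.71% / 16.26% = 2.0682
β_P = Σ w_i β_i = 0.19×0.2238 + 0.29×0.7805 + 0.05×0.7700 + 0.14×1.7186 + 0.33×2.0682 = 1.2305
E(R_P) = R_f + β_P × MRP = 4.51% + 1.2305 × 3.22% = 8.47%

8.47%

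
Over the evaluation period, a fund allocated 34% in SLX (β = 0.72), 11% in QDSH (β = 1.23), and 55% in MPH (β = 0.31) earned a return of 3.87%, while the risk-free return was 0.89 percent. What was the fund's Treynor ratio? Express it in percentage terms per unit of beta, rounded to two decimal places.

5.41%

β_P = 0.34×0.72 + 0.11×1.23 + 0.55×0.31 = 0.5506
Treynor = (R_P − R_f) / β_P = (3.87% − 0.89%) / 0.5506 = 2.98% / 0.5506 = 5.41%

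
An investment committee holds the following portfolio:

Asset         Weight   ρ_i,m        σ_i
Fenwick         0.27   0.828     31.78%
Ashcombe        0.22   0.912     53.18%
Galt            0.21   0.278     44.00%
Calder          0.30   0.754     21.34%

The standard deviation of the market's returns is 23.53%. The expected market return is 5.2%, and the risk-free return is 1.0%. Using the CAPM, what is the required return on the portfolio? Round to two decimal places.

β_Fenwick = 0.828 × 31.78% / 23.53% = 1.1183
β_Ashcombe = 0.912 × 53.18% / 23.53% = 2.0612
β_Galt = 0.278 × 44.00% / 23.53% = 0.5198
β_Calder = 0.754 × 21.34% / 23.53% = 0.6838
β_P = Σ w_i β_i = 0.27×1.1183 + 0.22×2.0612 + 0.21×0.5198 + 0.30×0.6838 = 1.0697
MRP = 5.2% − 1.0% = 4.20%
E(R_P) = R_f + β_P × MRP = 1.0% + 1.0697 × 4.2% = 5.49%

5.49%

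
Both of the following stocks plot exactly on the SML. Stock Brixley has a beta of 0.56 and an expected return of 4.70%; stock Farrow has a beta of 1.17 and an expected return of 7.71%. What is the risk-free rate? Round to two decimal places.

Both satisfy E(R) = R_f + β·MRP, so the slope of the SML is
MRP = (7.71% − 4.70%) / (1.17 − 0.56) = 3.01% / 0.61 = 4.9344%
R_f = E(R_Brixley) − β_Brixley·MRP = 4.70% − 0.56 × 4.9344% = 1.9367%

1.94%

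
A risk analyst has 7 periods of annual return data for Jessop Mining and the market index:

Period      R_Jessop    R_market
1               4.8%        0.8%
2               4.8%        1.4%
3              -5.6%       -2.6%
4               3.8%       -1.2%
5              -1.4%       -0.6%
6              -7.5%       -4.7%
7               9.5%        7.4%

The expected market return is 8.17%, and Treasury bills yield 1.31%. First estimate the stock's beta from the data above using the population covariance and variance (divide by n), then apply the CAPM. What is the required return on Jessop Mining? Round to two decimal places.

Mean R_i = (4.8 + 4.8 − 5.6 + 3.8 − 1.4 − 7.5 + 9.5) / 7 = 1.2000%
Mean R_m = (0.8 + 1.4 − 2.6 − 1.2 − 0.6 − 4.7 + 7.4) / 7 = 0.0714%
Σ(R_i − R̄_i)(R_m − R̄_m) = 126.3500  ⇒  Cov = 126.3500 / 7 = 18.0500
Σ(R_m − R̄_m)² = 87.9743  ⇒  Var(R_m) = 87.9743 / 7 = 12.5678
β = Cov / Var(R_m) = 18.0500 / 12.5678 = 1.4362
MRP = 8.17% − 1.31% = 6.86%
E(R) = R_f + β × MRP = 1.31% + 1.4362 × 6.86% = 11.16%

11.16%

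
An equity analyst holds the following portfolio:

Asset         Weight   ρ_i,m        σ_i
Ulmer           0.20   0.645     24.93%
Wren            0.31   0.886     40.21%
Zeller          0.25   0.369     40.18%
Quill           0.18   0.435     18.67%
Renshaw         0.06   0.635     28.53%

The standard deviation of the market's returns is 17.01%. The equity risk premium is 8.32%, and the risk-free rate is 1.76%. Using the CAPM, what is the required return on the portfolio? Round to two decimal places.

β_Ulmer = 0.645 × 24.93% / 17.01% = 0.9453
β_Wren = 0.886 × 40.21% / 17.01% = 2.0944
β_Zeller = 0.369 × 40.18% / 17.01% = 0.8716
β_Quill = 0.435 × 18.67% / 17.01% = 0.4775
β_Renshaw = 0.635 × 28.53% / 17.01% = 1.0651
β_P = Σ w_i β_i = 0.20×0.9453 + 0.31×2.0944 + 0.25×0.8716 + 0.18×0.4775 + 0.06×1.0651 = 1.2061
E(R_P) = R_f + β_P × MRP = 1.76% + 1.2061 × 8.32% = 11.79%

11.79%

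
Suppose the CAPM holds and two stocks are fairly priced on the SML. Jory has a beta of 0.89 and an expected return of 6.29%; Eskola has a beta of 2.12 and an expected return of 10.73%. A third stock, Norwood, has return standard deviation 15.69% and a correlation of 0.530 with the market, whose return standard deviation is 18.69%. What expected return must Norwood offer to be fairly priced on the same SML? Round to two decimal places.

MRP = (10.73% − 6.29%) / (2.12 − 0.89) = 3.6098%
R_f = 6.29% − 0.89 × 3.6098% = 3.0773%
β_Norwood = ρ·σ_i/σ_m = 0.530 × 15.69 / 18.69 = 0.4449
E(R_Norwood) = R_f + β × MRP = 3.0773% + 0.4449 × 3.6098% = 4.68%

4.68%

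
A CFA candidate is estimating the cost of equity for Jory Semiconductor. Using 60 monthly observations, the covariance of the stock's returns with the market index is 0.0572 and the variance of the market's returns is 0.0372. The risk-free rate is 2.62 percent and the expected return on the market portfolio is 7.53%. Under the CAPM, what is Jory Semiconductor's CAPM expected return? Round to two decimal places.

β = Cov(R_i, R_m) / Var(R_m) = 0.0572 / 0.0372 = 1.5376
MRP = 7.53% − 2.62% = 4.91%
E(R) = R_f + β × MRP = 2.62% + 1.5376 × 4.91% = 10.17%

10.17%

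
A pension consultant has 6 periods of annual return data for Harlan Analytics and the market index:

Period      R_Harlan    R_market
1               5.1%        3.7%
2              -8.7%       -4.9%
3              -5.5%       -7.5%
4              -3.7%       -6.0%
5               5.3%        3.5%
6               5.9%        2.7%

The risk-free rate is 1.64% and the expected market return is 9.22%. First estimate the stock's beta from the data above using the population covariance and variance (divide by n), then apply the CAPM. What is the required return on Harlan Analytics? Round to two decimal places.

Mean R_i = (5.1 − 8.7 − 5.5 − 3.7 + 5.3 + 5.9) / 6 = -0.2667%
Mean R_m = (3.7 − 4.9 − 7.5 − 6.0 + 3.5 + 2.7) / 6 = -1.4167%
Σ(R_i − R̄_i)(R_m − R̄_m) = 157.1633  ⇒  Cov = 157.1633 / 6 = 26.1939
Σ(R_m − R̄_m)² = 137.4483  ⇒  Var(R_m) = 137.4483 / 6 = 22.9081
β = Cov / Var(R_m) = 26.1939 / 22.9081 = 1.1434
MRP = 9.22% − 1.64% = 7.58%
E(R) = R_f + β × MRP = 1.64% + 1.1434 × 7.58% = 10.31%

10.31%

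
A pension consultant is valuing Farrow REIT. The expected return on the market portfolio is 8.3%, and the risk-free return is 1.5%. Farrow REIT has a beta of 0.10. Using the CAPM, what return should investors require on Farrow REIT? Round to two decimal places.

Market risk premium = E(R_m) − R_f = 8.3% − 1.5% = 6.80%
E(R) = R_f + β × MRP = 1.5% + 0.10 × 6.8% = 2.18%

2.18%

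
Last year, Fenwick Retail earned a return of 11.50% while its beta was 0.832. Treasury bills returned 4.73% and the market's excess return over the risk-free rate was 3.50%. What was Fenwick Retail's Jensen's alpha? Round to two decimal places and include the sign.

+3.86%

CAPM benchmark = R_f + β(R_m − R_f) = 4.73% + 0.832 × 3.50% = 7.64200%
α = actual − benchmark = 11.50% − 7.64200% = +3.86%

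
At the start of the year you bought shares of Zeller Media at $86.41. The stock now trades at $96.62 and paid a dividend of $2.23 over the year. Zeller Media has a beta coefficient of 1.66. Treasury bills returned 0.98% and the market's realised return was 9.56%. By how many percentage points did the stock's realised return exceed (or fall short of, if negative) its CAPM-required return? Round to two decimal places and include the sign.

Realised HPR = (P1 + D1 − P0) / P0 = (96.62 + 2.23 − 86.41) / 86.41 = 12.44 / 86.41 = 14.3965%
MRP = 9.56% − 0.98% = 8.58%
CAPM required = R_f + β·MRP = 0.98% + 1.66 × 8.58% = 15.2228%
α = realised − required = 14.3965% − 15.2228% = -0.83%

-0.83%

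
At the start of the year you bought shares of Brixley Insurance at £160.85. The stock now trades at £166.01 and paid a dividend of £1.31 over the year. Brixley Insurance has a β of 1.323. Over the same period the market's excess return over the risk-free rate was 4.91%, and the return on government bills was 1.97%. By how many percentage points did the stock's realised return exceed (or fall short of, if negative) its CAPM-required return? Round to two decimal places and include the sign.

Realised HPR = (P1 + D1 − P0) / P0 = (166.01 + 1.31 − 160.85) / 160.85 = 6.47 / 160.85 = 4.0224%
CAPM required = R_f + β·MRP = 1.97% + 1.323 × 4.91% = 8.46593%
α = realised − required = 4.0224% − 8.46593% = -4.44%

-4.44%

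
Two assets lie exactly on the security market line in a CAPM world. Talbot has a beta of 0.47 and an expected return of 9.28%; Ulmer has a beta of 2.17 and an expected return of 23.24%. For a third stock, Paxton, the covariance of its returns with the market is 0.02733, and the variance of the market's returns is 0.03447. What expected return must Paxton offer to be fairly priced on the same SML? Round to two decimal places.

MRP = (23.24% − 9.28%) / (2.17 − 0.47) = 8.2118%
R_f = 9.28% − 0.47 × 8.2118% = 5.4205%
β_Paxton = Cov / Var(R_m) = 0.02733 / 0.03447 = 0.7929
E(R_Paxton) = R_f + β × MRP = 5.4205% + 0.7929 × 8.2118% = 11.93%

11.93%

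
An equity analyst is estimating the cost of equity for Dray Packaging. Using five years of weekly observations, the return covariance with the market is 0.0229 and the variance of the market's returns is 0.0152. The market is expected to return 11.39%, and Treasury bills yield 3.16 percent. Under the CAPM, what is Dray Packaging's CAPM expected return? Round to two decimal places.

15.56%

β = Cov(R_i, R_m) / Var(R_m) = 0.0229 / 0.0152 = 1.5066
MRP = 11.39% − 3.16% = 8.23%
E(R) = R_f + β × MRP = 3.16% + 1.5066 × 8.23% = 15.56%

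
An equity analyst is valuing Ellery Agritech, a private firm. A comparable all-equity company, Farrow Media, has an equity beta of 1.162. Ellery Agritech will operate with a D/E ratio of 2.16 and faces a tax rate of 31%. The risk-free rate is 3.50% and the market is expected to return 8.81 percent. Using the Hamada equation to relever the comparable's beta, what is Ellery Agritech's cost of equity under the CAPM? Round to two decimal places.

β_L = β_U × [1 + (1 − t)(D/E)] = 1.162 × [1 + (1 − 0.31) × 2.16]
    = 1.162 × [1 + 0.69 × 2.16] = 1.162 × 2.4904 = 2.8938
MRP = 8.81% − 3.50% = 5.31%
E(R) = R_f + β_L × MRP = 3.50% + 2.8938 × 5.31% = 18.87%

18.87%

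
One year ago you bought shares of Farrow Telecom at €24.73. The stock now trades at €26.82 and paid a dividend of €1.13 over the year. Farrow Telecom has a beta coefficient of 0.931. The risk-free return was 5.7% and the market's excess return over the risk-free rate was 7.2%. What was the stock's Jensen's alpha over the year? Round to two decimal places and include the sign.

Realised HPR = (P1 + D1 − P0) / P0 = (26.82 + 1.13 − 24.73) / 24.73 = 3.22 / 24.73 = 13.0206%
CAPM required = R_f + β·MRP = 5.7% + 0.931 × 7.2% = 12.4032%
α = realised − required = 13.0206% − 12.4032% = +0.62%

+0.62%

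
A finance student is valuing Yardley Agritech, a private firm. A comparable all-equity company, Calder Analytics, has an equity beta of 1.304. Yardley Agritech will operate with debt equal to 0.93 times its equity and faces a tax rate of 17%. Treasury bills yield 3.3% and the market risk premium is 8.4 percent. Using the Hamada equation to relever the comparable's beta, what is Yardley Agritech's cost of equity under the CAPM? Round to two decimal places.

β_L = β_U × [1 + (1 − t)(D/E)] = 1.304 × [1 + (1 − 0.17) × 0.93]
    = 1.304 × [1 + 0.83 × 0.93] = 1.304 × 1.7719 = 2.3106
E(R) = R_f + β_L × MRP = 3.3% + 2.3106 × 8.4% = 22.71%

22.71%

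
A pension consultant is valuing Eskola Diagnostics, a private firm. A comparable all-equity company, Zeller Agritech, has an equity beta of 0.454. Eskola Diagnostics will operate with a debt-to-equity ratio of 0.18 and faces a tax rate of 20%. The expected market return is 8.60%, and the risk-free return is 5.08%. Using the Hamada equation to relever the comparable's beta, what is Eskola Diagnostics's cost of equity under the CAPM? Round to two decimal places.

6.91%

β_L = β_U × [1 + (1 − t)(D/E)] = 0.454 × [1 + (1 − 0.20) × 0.18]
    = 0.454 × [1 + 0.80 × 0.18] = 0.454 × 1.1440 = 0.5194
MRP = 8.60% − 5.08% = 3.52%
E(R) = R_f + β_L × MRP = 5.08% + 0.5194 × 3.52% = 6.91%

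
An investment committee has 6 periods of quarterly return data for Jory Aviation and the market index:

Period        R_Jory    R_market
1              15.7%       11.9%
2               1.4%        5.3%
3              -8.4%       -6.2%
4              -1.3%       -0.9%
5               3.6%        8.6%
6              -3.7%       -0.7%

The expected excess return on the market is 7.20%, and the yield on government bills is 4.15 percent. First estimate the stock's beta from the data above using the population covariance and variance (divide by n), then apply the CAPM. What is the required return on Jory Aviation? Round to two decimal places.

12.28%

Mean R_i = (15.7 + 1.4 − 8.4 − 1.3 + 3.6 − 3.7) / 6 = 1.2167%
Mean R_m = (11.9 + 5.3 − 6.2 − 0.9 + 8.6 − 0.7) / 6 = 3.0000%
Σ(R_i − R̄_i)(R_m − R̄_m) = 259.1500  ⇒  Cov = 259.1500 / 6 = 43.1917
Σ(R_m − R̄_m)² = 229.4000  ⇒  Var(R_m) = 229.4000 / 6 = 38.2333
β = Cov / Var(R_m) = 43.1917 / 38.2333 = 1.1297
E(R) = R_f + β × MRP = 4.15% + 1.1297 × 7.20% = 12.28%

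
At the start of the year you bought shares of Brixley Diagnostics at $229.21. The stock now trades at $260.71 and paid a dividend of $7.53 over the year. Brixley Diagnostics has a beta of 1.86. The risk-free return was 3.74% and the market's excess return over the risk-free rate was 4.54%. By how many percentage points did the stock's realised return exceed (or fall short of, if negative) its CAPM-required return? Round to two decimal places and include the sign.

Realised HPR = (P1 + D1 − P0) / P0 = (260.71 + 7.53 − 229.21) / 229.21 = 39.03 / 229.21 = 17.0281%
CAPM required = R_f + β·MRP = 3.74% + 1.86 × 4.54% = 12.1844%
α = realised − required = 17.0281% − 12.1844% = +4.84%

+4.84%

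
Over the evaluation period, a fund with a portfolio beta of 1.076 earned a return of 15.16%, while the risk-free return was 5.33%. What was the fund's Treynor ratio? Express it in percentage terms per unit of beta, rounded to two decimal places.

Treynor = (R_P − R_f) / β_P = (15.16% − 5.33%) / 1.0760 = 9.83% / 1.0760 = 9.14%

9.14%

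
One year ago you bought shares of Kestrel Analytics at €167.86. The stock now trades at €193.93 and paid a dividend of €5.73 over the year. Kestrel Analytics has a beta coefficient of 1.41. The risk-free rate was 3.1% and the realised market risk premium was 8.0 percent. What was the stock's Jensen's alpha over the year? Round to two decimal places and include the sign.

Realised HPR = (P1 + D1 − P0) / P0 = (193.93 + 5.73 − 167.86) / 167.86 = 31.80 / 167.86 = 18.9444%
CAPM required = R_f + β·MRP = 3.1% + 1.41 × 8.0% = 14.3800%
α = realised − required = 18.9444% − 14.3800% = +4.56%

+4.56%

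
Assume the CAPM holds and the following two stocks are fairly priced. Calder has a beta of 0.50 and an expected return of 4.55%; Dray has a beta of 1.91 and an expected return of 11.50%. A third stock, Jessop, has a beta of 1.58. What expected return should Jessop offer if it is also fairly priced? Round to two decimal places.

MRP (SML slope) = (11.50% − 4.55%) / (1.91 − 0.50) = 6.95% / 1.41 = 4.9291%
R_f (intercept) = 4.55% − 0.50 × 4.9291% = 2.0855%
E(R_Jessop) = R_f + β × MRP = 2.0855% + 1.58 × 4.9291% = 9.87%

9.87%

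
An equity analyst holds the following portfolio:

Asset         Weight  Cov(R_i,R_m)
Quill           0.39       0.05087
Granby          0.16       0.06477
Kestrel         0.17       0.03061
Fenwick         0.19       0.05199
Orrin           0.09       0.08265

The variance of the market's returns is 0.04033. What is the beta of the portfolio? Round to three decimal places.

1.307

β_Quill = 0.05087 / 0.04033 = 1.2613
β_Granby = 0.06477 / 0.04033 = 1.6060
β_Kestrel = 0.03061 / 0.04033 = 0.7590
β_Fenwick = 0.05199 / 0.04033 = 1.2891
β_Orrin = 0.08265 / 0.04033 = 2.0493
β_P = Σ w_i β_i = 0.39×1.2613 + 0.16×1.6060 + 0.17×0.7590 + 0.19×1.2891 + 0.09×2.0493 = 1.3073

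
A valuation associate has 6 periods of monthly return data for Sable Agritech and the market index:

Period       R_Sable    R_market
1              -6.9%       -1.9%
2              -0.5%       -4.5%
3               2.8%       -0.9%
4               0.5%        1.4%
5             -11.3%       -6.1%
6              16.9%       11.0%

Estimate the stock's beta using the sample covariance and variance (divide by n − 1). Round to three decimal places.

1.455

Mean R_i = (-6.9 − 0.5 + 2.8 + 0.5 − 11.3 + 16.9) / 6 = 0.2500%
Mean R_m = (-1.9 − 4.5 − 0.9 + 1.4 − 6.1 + 11.0) / 6 = -0.1667%
Σ(R_i − R̄_i)(R_m − R̄_m) = 268.6200  ⇒  Cov = 268.6200 / 5 = 53.7240
Σ(R_m − R̄_m)² = 184.6733  ⇒  Var(R_m) = 184.6733 / 5 = 36.9347
β = Cov / Var(R_m) = 53.7240 / 36.9347 = 1.4546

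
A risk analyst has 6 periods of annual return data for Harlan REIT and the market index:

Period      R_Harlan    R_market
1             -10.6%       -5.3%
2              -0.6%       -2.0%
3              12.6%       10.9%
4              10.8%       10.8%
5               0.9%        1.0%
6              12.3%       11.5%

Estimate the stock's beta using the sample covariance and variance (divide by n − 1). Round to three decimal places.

Mean R_i = (-10.6 − 0.6 + 12.6 + 10.8 + 0.9 + 12.3) / 6 = 4.2333%
Mean R_m = (-5.3 − 2.0 + 10.9 + 10.8 + 1.0 + 11.5) / 6 = 4.4833%
Σ(R_i − R̄_i)(R_m − R̄_m) = 339.8333  ⇒  Cov = 339.8333 / 5 = 67.9667
Σ(R_m − R̄_m)² = 280.1883  ⇒  Var(R_m) = 280.1883 / 5 = 56.0377
β = Cov / Var(R_m) = 67.9667 / 56.0377 = 1.2129

1.213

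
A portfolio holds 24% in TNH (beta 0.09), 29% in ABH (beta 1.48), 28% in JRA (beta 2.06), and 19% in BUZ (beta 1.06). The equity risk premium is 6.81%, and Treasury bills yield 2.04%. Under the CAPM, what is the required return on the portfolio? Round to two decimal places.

β_P = Σ w_i β_i = 0.24×0.09 + 0.29×1.48 + 0.28×2.06 + 0.19×1.06 = 1.2290
E(R_P) = R_f + β_P × MRP = 2.04% + 1.2290 × 6.81% = 10.41%

10.41%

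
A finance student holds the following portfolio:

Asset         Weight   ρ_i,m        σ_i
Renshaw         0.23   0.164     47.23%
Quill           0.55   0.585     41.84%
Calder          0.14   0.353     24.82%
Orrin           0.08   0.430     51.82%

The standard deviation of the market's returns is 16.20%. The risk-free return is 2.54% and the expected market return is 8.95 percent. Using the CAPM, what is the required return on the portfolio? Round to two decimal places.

9.76%

β_Renshaw = 0.164 × 47.23% / 16.20% = 0.4781
β_Quill = 0.585 × 41.84% / 16.20% = 1.5109
β_Calder = 0.353 × 24.82% / 16.20% = 0.5408
β_Orrin = 0.430 × 51.82% / 16.20% = 1.3755
β_P = Σ w_i β_i = 0.23×0.4781 + 0.55×1.5109 + 0.14×0.5408 + 0.08×1.3755 = 1.1267
MRP = 8.95% − 2.54% = 6.41%
E(R_P) = R_f + β_P × MRP = 2.54% + 1.1267 × 6.41% = 9.76%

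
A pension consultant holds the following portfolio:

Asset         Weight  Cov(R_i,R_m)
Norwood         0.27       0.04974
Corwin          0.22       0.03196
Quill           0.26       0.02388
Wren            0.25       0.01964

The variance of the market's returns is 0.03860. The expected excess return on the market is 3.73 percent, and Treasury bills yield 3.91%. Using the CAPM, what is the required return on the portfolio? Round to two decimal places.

6.96%

β_Norwood = 0.04974 / 0.03860 = 1.2886
β_Corwin = 0.03196 / 0.03860 = 0.8280
β_Quill = 0.02388 / 0.03860 = 0.6187
β_Wren = 0.01964 / 0.03860 = 0.5088
β_P = Σ w_i β_i = 0.27×1.2886 + 0.22×0.8280 + 0.26×0.6187 + 0.25×0.5088 = 0.8181
E(R_P) = R_f + β_P × MRP = 3.91% + 0.8181 × 3.73% = 6.96%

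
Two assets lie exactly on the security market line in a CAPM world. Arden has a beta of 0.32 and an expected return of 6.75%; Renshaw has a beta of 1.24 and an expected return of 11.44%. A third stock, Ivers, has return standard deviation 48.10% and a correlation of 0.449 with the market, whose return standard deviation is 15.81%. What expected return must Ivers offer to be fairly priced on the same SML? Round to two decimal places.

12.08%

MRP = (11.44% − 6.75%) / (1.24 − 0.32) = 5.0978%
R_f = 6.75% − 0.32 × 5.0978% = 5.1187%
β_Ivers = ρ·σ_i/σ_m = 0.449 × 48.10 / 15.81 = 1.3660
E(R_Ivers) = R_f + β × MRP = 5.1187% + 1.3660 × 5.0978% = 12.08%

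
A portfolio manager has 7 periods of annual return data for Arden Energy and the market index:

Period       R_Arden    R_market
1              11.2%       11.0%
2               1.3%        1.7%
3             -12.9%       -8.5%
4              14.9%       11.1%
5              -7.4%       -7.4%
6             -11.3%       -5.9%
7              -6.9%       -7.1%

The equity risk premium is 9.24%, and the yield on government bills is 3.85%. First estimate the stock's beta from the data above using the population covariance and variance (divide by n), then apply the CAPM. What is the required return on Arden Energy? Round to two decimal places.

Mean R_i = (11.2 + 1.3 − 12.9 + 14.9 − 7.4 − 11.3 − 6.9) / 7 = -1.5857%
Mean R_m = (11.0 + 1.7 − 8.5 + 11.1 − 7.4 − 5.9 − 7.1) / 7 = -0.7286%
Σ(R_i − R̄_i)(R_m − R̄_m) = 562.7829  ⇒  Cov = 562.7829 / 7 = 80.3976
Σ(R_m − R̄_m)² = 455.6143  ⇒  Var(R_m) = 455.6143 / 7 = 65.0878
β = Cov / Var(R_m) = 80.3976 / 65.0878 = 1.2352
E(R) = R_f + β × MRP = 3.85% + 1.2352 × 9.24% = 15.26%

15.26%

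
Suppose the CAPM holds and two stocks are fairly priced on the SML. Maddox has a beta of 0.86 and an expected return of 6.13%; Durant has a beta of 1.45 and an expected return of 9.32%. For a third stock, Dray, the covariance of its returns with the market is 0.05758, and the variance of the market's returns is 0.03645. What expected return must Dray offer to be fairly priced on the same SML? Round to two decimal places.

MRP = (9.32% − 6.13%) / (1.45 − 0.86) = 5.4068%
R_f = 6.13% − 0.86 × 5.4068% = 1.4802%
β_Dray = Cov / Var(R_m) = 0.05758 / 0.03645 = 1.5797
E(R_Dray) = R_f + β × MRP = 1.4802% + 1.5797 × 5.4068% = 10.02%

10.02%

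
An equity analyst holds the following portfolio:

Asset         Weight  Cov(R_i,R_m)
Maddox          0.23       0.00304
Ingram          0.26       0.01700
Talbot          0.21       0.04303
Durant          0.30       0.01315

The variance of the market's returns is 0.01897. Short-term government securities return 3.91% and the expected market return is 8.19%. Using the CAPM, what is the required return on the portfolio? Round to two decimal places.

7.99%

β_Maddox = 0.00304 / 0.01897 = 0.1603
β_Ingram = 0.01700 / 0.01897 = 0.8962
β_Talbot = 0.04303 / 0.01897 = 2.2683
β_Durant = 0.01315 / 0.01897 = 0.6932
β_P = Σ w_i β_i = 0.23×0.1603 + 0.26×0.8962 + 0.21×2.2683 + 0.30×0.6932 = 0.9542
MRP = 8.19% − 3.91% = 4.28%
E(R_P) = R_f + β_P × MRP = 3.91% + 0.9542 × 4.28% = 7.99%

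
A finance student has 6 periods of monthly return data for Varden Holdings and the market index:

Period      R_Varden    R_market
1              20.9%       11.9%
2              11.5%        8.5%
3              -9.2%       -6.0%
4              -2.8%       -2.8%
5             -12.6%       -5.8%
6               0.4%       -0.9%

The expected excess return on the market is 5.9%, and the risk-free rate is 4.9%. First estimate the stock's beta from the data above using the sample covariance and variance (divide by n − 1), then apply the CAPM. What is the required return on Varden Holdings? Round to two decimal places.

Mean R_i = (20.9 + 11.5 − 9.2 − 2.8 − 12.6 + 0.4) / 6 = 1.3667%
Mean R_m = (11.9 + 8.5 − 6.0 − 2.8 − 5.8 − 0.9) / 6 = 0.8167%
Σ(R_i − R̄_i)(R_m − R̄_m) = 475.5233  ⇒  Cov = 475.5233 / 5 = 95.1047
Σ(R_m − R̄_m)² = 288.1483  ⇒  Var(R_m) = 288.1483 / 5 = 57.6297
β = Cov / Var(R_m) = 95.1047 / 57.6297 = 1.6503
E(R) = R_f + β × MRP = 4.9% + 1.6503 × 5.9% = 14.64%

14.64%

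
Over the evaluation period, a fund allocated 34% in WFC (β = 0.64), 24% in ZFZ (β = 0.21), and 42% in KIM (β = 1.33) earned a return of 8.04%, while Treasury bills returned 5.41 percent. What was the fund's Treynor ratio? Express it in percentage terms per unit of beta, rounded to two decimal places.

3.18%

β_P = 0.34×0.64 + 0.24×0.21 + 0.42×1.33 = 0.8266
Treynor = (R_P − R_f) / β_P = (8.04% − 5.41%) / 0.8266 = 2.63% / 0.8266 = 3.18%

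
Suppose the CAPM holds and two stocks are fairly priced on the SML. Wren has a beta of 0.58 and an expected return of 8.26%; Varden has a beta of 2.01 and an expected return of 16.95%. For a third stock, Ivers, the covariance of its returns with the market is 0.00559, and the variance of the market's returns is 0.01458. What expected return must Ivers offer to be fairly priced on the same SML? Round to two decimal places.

7.07%

MRP = (16.95% − 8.26%) / (2.01 − 0.58) = 6.0769%
R_f = 8.26% − 0.58 × 6.0769% = 4.7354%
β_Ivers = Cov / Var(R_m) = 0.00559 / 0.01458 = 0.3834
E(R_Ivers) = R_f + β × MRP = 4.7354% + 0.3834 × 6.0769% = 7.07%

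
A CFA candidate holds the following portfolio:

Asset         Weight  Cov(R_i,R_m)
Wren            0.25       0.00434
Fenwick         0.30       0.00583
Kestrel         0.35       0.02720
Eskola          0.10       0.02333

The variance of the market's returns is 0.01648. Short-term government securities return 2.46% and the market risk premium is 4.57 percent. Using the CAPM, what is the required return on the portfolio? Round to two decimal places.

6.53%

β_Wren = 0.00434 / 0.01648 = 0.2633
β_Fenwick = 0.00583 / 0.01648 = 0.3538
β_Kestrel = 0.02720 / 0.01648 = 1.6505
β_Eskola = 0.02333 / 0.01648 = 1.4157
β_P = Σ w_i β_i = 0.25×0.2633 + 0.30×0.3538 + 0.35×1.6505 + 0.10×1.4157 = 0.8912
E(R_P) = R_f + β_P × MRP = 2.46% + 0.8912 × 4.57% = 6.53%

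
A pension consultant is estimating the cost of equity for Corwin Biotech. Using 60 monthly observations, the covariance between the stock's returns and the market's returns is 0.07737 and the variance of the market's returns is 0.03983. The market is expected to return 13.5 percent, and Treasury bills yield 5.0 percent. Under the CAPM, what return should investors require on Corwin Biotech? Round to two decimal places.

21.51%

β = Cov(R_i, R_m) / Var(R_m) = 0.07737 / 0.03983 = 1.9425
MRP = 13.5% − 5.0% = 8.50%
E(R) = R_f + β × MRP = 5.0% + 1.9425 × 8.5% = 21.51%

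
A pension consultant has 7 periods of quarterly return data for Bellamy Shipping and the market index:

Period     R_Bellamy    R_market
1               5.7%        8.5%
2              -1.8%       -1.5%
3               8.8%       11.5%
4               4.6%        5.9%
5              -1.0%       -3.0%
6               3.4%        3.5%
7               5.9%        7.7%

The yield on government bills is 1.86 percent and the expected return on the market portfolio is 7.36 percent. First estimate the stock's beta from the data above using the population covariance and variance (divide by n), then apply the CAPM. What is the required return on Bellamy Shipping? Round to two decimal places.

Mean R_i = (5.7 − 1.8 + 8.8 + 4.6 − 1.0 + 3.4 + 5.9) / 7 = 3.6571%
Mean R_m = (8.5 − 1.5 + 11.5 + 5.9 − 3.0 + 3.5 + 7.7) / 7 = 4.6571%
Σ(R_i − R̄_i)(R_m − R̄_m) = 120.5971  ⇒  Cov = 120.5971 / 7 = 17.2282
Σ(R_m − R̄_m)² = 170.2771  ⇒  Var(R_m) = 170.2771 / 7 = 24.3253
β = Cov / Var(R_m) = 17.2282 / 24.3253 = 0.7082
MRP = 7.36% − 1.86% = 5.50%
E(R) = R_f + β × MRP = 1.86% + 0.7082 × 5.50% = 5.76%

5.76%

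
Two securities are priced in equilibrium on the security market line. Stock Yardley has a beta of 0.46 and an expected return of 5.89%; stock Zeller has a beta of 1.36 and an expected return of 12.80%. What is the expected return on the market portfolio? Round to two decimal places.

10.04%

Both satisfy E(R) = R_f + β·MRP, so the slope of the SML is
MRP = (12.80% − 5.89%) / (1.36 − 0.46) = 6.91% / 0.90 = 7.6778%
R_f = E(R_Yardley) − β_Yardley·MRP = 5.89% − 0.46 × 7.6778% = 2.3582%
E(R_m) = R_f + MRP = 2.3582% + 7.6778% = 10.04%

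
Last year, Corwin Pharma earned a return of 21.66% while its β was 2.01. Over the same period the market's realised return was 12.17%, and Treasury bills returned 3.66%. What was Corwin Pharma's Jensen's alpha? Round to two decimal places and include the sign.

+0.89%

Market excess return = 12.17% − 3.66% = 8.51%
CAPM benchmark = R_f + β(R_m − R_f) = 3.66% + 2.01 × 8.51% = 20.7651%
α = actual − benchmark = 21.66% − 20.7651% = +0.89%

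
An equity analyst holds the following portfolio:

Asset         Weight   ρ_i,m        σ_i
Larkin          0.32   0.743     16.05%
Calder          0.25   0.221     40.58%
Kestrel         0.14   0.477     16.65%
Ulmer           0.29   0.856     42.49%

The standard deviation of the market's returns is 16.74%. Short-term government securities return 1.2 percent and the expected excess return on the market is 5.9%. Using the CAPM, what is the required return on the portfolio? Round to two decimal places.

β_Larkin = 0.743 × 16.05% / 16.74% = 0.7124
β_Calder = 0.221 × 40.58% / 16.74% = 0.5357
β_Kestrel = 0.477 × 16.65% / 16.74% = 0.4744
β_Ulmer = 0.856 × 42.49% / 16.74% = 2.1727
β_P = Σ w_i β_i = 0.32×0.7124 + 0.25×0.5357 + 0.14×0.4744 + 0.29×2.1727 = 1.0584
E(R_P) = R_f + β_P × MRP = 1.2% + 1.0584 × 5.9% = 7.44%

7.44%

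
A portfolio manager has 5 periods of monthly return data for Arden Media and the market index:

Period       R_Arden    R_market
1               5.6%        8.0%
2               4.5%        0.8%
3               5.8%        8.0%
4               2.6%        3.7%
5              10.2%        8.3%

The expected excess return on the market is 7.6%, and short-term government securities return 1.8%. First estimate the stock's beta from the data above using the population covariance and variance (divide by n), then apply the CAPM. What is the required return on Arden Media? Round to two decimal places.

5.78%

Mean R_i = (5.6 + 4.5 + 5.8 + 2.6 + 10.2) / 5 = 5.7400%
Mean R_m = (8.0 + 0.8 + 8.0 + 3.7 + 8.3) / 5 = 5.7600%
Σ(R_i − R̄_i)(R_m − R̄_m) = 23.7680  ⇒  Cov = 23.7680 / 5 = 4.7536
Σ(R_m − R̄_m)² = 45.3320  ⇒  Var(R_m) = 45.3320 / 5 = 9.0664
β = Cov / Var(R_m) = 4.7536 / 9.0664 = 0.5243
E(R) = R_f + β × MRP = 1.8% + 0.5243 × 7.6% = 5.78%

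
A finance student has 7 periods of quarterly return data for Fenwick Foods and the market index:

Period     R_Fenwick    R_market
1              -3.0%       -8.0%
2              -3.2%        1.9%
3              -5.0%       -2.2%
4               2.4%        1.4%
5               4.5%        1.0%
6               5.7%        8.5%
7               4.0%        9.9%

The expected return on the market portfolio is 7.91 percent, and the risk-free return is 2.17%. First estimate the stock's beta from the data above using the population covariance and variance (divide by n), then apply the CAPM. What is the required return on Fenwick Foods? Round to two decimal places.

5.13%

Mean R_i = (-3.0 − 3.2 − 5.0 + 2.4 + 4.5 + 5.7 + 4.0) / 7 = 0.7714%
Mean R_m = (-8.0 + 1.9 − 2.2 + 1.4 + 1.0 + 8.5 + 9.9) / 7 = 1.7857%
Σ(R_i − R̄_i)(R_m − R̄_m) = 115.1871  ⇒  Cov = 115.1871 / 7 = 16.4553
Σ(R_m − R̄_m)² = 223.3486  ⇒  Var(R_m) = 223.3486 / 7 = 31.9069
β = Cov / Var(R_m) = 16.4553 / 31.9069 = 0.5157
MRP = 7.91% − 2.17% = 5.74%
E(R) = R_f + β × MRP = 2.17% + 0.5157 × 5.74% = 5.13%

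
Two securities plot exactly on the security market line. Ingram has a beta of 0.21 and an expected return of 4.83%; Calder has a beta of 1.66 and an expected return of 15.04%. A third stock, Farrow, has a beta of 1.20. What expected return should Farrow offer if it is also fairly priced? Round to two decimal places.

MRP (SML slope) = (15.04% − 4.83%) / (1.66 − 0.21) = 10.21% / 1.45 = 7.0414%
R_f (intercept) = 4.83% − 0.21 × 7.0414% = 3.3513%
E(R_Farrow) = R_f + β × MRP = 3.3513% + 1.20 × 7.0414% = 11.80%

11.80%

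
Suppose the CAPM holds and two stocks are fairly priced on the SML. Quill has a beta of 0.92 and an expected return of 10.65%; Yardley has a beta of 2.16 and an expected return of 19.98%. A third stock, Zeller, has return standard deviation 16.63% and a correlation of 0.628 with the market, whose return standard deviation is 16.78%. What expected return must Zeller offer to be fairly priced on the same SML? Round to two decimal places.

8.41%

MRP = (19.98% − 10.65%) / (2.16 − 0.92) = 7.5242%
R_f = 10.65% − 0.92 × 7.5242% = 3.7277%
β_Zeller = ρ·σ_i/σ_m = 0.628 × 16.63 / 16.78 = 0.6224
E(R_Zeller) = R_f + β × MRP = 3.7277% + 0.6224 × 7.5242% = 8.41%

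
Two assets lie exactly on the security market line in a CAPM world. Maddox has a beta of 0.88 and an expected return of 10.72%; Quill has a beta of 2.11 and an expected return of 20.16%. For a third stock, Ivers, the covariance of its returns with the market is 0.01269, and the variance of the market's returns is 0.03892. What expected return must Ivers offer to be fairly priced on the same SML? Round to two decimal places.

MRP = (20.16% − 10.72%) / (2.11 − 0.88) = 7.6748%
R_f = 10.72% − 0.88 × 7.6748% = 3.9662%
β_Ivers = Cov / Var(R_m) = 0.01269 / 0.03892 = 0.3261
E(R_Ivers) = R_f + β × MRP = 3.9662% + 0.3261 × 7.6748% = 6.47%

6.47%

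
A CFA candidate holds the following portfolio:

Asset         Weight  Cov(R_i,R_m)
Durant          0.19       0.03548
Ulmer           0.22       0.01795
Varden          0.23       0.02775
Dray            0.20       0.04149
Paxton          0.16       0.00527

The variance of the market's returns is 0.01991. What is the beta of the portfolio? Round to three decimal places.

1.317

β_Durant = 0.03548 / 0.01991 = 1.7820
β_Ulmer = 0.01795 / 0.01991 = 0.9016
β_Varden = 0.02775 / 0.01991 = 1.3938
β_Dray = 0.04149 / 0.01991 = 2.0839
β_Paxton = 0.00527 / 0.01991 = 0.2647
β_P = Σ w_i β_i = 0.19×1.7820 + 0.22×0.9016 + 0.23×1.3938 + 0.20×2.0839 + 0.16×0.2647 = 1.3166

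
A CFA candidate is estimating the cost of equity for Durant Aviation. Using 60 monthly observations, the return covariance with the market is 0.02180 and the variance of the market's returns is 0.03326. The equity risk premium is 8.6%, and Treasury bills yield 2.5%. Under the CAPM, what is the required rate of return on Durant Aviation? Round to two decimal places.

8.14%

β = Cov(R_i, R_m) / Var(R_m) = 0.02180 / 0.03326 = 0.6554
E(R) = R_f + β × MRP = 2.5% + 0.6554 × 8.6% = 8.14%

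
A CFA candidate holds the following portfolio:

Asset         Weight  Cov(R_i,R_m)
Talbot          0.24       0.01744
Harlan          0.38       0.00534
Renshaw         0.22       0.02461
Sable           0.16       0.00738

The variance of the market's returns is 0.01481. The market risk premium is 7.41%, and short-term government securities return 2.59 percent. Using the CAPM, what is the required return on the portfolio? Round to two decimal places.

β_Talbot = 0.01744 / 0.01481 = 1.1776
β_Harlan = 0.00534 / 0.01481 = 0.3606
β_Renshaw = 0.02461 / 0.01481 = 1.6617
β_Sable = 0.00738 / 0.01481 = 0.4983
β_P = Σ w_i β_i = 0.24×1.1776 + 0.38×0.3606 + 0.22×1.6617 + 0.16×0.4983 = 0.8650
E(R_P) = R_f + β_P × MRP = 2.59% + 0.8650 × 7.41% = 9.00%

9.00%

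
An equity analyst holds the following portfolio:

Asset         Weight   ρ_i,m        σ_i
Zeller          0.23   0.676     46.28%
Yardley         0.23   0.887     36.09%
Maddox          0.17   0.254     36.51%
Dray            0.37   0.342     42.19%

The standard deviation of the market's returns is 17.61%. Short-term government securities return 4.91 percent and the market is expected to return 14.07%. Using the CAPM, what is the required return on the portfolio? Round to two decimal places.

β_Zeller = 0.676 × 46.28% / 17.61% = 1.7766
β_Yardley = 0.887 × 36.09% / 17.61% = 1.8178
β_Maddox = 0.254 × 36.51% / 17.61% = 0.5266
β_Dray = 0.342 × 42.19% / 17.61% = 0.8194
β_P = Σ w_i β_i = 0.23×1.7766 + 0.23×1.8178 + 0.17×0.5266 + 0.37×0.8194 = 1.2194
MRP = 14.07% − 4.91% = 9.16%
E(R_P) = R_f + β_P × MRP = 4.91% + 1.2194 × 9.16% = 16.08%

16.08%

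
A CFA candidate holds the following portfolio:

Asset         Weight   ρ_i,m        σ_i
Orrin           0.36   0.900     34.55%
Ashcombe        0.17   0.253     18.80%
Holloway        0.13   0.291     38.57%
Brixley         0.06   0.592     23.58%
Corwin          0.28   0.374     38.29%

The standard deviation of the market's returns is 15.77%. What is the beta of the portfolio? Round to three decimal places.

1.161

β_Orrin = 0.900 × 34.55% / 15.77% = 1.9718
β_Ashcombe = 0.253 × 18.80% / 15.77% = 0.3016
β_Holloway = 0.291 × 38.57% / 15.77% = 0.7117
β_Brixley = 0.592 × 23.58% / 15.77% = 0.8852
β_Corwin = 0.374 × 38.29% / 15.77% = 0.9081
β_P = Σ w_i β_i = 0.36×1.9718 + 0.17×0.3016 + 0.13×0.7117 + 0.06×0.8852 + 0.28×0.9081 = 1.1610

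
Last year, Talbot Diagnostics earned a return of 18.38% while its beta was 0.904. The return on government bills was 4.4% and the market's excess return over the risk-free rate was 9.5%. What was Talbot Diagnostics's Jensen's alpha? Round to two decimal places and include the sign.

CAPM benchmark = R_f + β(R_m − R_f) = 4.4% + 0.904 × 9.5% = 12.9880%
α = actual − benchmark = 18.38% − 12.9880% = +5.39%

+5.39%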